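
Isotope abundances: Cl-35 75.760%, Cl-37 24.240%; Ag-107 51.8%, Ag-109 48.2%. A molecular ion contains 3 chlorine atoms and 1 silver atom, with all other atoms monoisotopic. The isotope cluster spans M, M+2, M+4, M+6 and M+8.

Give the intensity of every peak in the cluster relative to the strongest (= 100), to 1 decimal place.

Chlorine pattern (n=3): 0.4348304 : 0.41738208 : 0.13354464 : 0.01424288
Silver pattern (n=1): 0.5180 : 0.4820
Convolve the two distributions (both contribute in 2-u steps):
  M: 0.4348304×0.5180 = 0.225242
  M+2: 0.4348304×0.4820 + 0.41738208×0.5180 = 0.425792
  M+4: 0.41738208×0.4820 + 0.13354464×0.5180 = 0.270354
  M+6: 0.13354464×0.4820 + 0.01424288×0.5180 = 0.071746
  M+8: 0.01424288×0.4820 = 0.006865
Scale to base peak (0.425792) = 100: 52.9 : 100.0 : 63.5 : 16.9 : 1.6

52.9 : 100.0 : 63.5 : 16.9 : 1.6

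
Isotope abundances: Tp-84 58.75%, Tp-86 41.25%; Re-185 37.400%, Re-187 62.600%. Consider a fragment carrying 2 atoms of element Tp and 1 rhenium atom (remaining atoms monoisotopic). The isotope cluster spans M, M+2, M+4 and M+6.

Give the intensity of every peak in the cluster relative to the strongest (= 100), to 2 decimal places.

32.49 : 100.00 : 92.38 : 26.81

Element Tp pattern (n=2): 0.34515625 : 0.4846875 : 0.17015625
Rhenium pattern (n=1): 0.3740 : 0.6260
Convolve the two distributions (both contribute in 2-u steps):
  M: 0.34515625×0.3740 = 0.129088
  M+2: 0.34515625×0.6260 + 0.4846875×0.3740 = 0.397341
  M+4: 0.4846875×0.6260 + 0.17015625×0.3740 = 0.367053
  M+6: 0.17015625×0.6260 = 0.106518
Scale to base peak (0.397341) = 100: 32.49 : 100.00 : 92.38 : 26.81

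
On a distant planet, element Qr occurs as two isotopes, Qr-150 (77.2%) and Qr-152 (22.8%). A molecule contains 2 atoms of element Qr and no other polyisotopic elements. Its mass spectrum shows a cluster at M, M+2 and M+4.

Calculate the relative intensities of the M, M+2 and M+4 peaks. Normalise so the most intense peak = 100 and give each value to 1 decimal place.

The 2 Qr atoms are independent, so intensities follow the terms of (0.772 + 0.228)^2.
P(M) = 0.772^2 = 0.595984
P(M+2) = 2 × 0.772^1 × 0.228^1 = 0.352032
P(M+4) = 0.228^2 = 0.051984
The M peak is largest (0.595984); scaling to 100 gives 100.0 : 59.1 : 8.7.

100.0 : 59.1 : 8.7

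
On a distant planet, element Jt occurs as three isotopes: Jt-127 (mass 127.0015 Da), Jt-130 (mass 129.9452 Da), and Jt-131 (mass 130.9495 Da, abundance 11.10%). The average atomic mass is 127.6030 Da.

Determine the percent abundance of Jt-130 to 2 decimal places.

5.55%

Let x and y be the fractions of Jt-127 and Jt-130. Then x + y = 1 − 0.1110 = 0.8890 and 127.0015x + 129.9452y = 127.6030 − 0.1110×130.9495 = 113.0676055.
Substituting: 127.0015x + 129.9452(0.8890 − x) = 113.0676055
(127.0015 − 129.9452)x = -2.4536773  ⇒  x = 0.83354, y = 0.05546
Jt-127: 83.35%, Jt-130: 5.55%.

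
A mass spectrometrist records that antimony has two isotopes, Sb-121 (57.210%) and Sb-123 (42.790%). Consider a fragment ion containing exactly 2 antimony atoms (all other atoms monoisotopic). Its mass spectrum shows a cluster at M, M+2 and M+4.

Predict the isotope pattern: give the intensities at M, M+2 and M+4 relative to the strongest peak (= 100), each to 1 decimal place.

66.8 : 100.0 : 37.4

Expanding (0.57210 + 0.42790)^2:
P(M) = 0.57210^2 = 0.327298
P(M+2) = 2 × 0.57210^1 × 0.42790^1 = 0.489603
P(M+4) = 0.42790^2 = 0.183098
The M+2 peak is largest (0.489603); scaling to 100 gives 66.8 : 100.0 : 37.4.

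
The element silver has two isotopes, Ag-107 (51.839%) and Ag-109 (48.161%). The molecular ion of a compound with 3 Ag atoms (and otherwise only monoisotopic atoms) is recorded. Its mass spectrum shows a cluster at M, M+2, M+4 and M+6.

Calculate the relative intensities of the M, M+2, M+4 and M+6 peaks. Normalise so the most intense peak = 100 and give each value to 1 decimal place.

The 3 Ag atoms are independent, so intensities follow the terms of (0.51839 + 0.48161)^3.
P(M) = 0.51839^3 = 0.139306
P(M+2) = 3 × 0.51839^2 × 0.48161^1 = 0.388267
P(M+4) = 3 × 0.51839^1 × 0.48161^2 = 0.360719
P(M+6) = 0.48161^3 = 0.111709
The M+2 peak is largest (0.388267); scaling to 100 gives 35.9 : 100.0 : 92.9 : 28.8.

35.9 : 100.0 : 92.9 : 28.8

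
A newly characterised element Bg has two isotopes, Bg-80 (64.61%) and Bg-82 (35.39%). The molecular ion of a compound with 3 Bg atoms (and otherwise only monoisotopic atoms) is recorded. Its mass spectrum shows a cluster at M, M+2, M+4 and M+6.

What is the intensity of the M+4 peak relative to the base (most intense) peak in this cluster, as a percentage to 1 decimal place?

54.8%

Binomial terms of (0.6461 + 0.3539)^3: M 0.2697, M+2 0.4432, M+4 0.2428, M+6 0.0443 → M+2 is the base peak.
P(M+2) = C(3,1) × 0.6461^2 × 0.3539^1 = 3 × 0.41744521 × 0.3539 = 0.443202 (base)
P(M+4) = C(3,2) × 0.6461^1 × 0.3539^2 = 3 × 0.6461 × 0.12524521 = 0.242763
Relative intensity = 0.242763 / 0.443202 × 100 = 54.8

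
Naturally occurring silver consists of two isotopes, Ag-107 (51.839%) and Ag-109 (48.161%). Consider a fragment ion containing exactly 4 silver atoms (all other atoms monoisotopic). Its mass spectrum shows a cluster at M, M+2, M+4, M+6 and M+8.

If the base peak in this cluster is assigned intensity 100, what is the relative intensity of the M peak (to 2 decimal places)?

Binomial terms of (0.51839 + 0.48161)^4: M 0.0722, M+2 0.2684, M+4 0.3740, M+6 0.2316, M+8 0.0538 → M+4 is the base peak.
P(M+4) = C(4,2) × 0.51839^2 × 0.48161^2 = 6 × 0.26872819 × 0.23194819 = 0.373986 (base)
P(M) = C(4,0) × 0.51839^4 × 0.48161^0 = 1 × 0.07221484 × 1.0000 = 0.072215
Relative intensity = 0.072215 / 0.373986 × 100 = 19.31

19.31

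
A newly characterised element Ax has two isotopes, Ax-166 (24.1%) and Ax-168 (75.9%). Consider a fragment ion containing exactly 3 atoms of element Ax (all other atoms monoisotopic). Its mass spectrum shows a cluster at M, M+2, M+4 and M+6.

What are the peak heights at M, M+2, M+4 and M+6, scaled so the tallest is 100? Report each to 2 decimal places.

Expanding (0.241 + 0.759)^3:
P(M) = 0.241^3 = 0.013998
P(M+2) = 3 × 0.241^2 × 0.759^1 = 0.132250
P(M+4) = 3 × 0.241^1 × 0.759^2 = 0.416507
P(M+6) = 0.759^3 = 0.437245
The M+6 peak is largest (0.437245); scaling to 100 gives 3.20 : 30.25 : 95.26 : 100.00.

3.20 : 30.25 : 95.26 : 100.00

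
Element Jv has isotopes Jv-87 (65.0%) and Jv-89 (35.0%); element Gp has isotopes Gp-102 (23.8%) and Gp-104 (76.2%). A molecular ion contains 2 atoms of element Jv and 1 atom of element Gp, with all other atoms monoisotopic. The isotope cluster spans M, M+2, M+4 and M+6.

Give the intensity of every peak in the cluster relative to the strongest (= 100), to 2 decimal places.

Element Jv pattern (n=2): 0.4225 : 0.4550 : 0.1225
Element Gp pattern (n=1): 0.2380 : 0.7620
Convolve the two distributions (both contribute in 2-u steps):
  M: 0.4225×0.2380 = 0.100555
  M+2: 0.4225×0.7620 + 0.4550×0.2380 = 0.430235
  M+4: 0.4550×0.7620 + 0.1225×0.2380 = 0.375865
  M+6: 0.1225×0.7620 = 0.093345
Scale to base peak (0.430235) = 100: 23.37 : 100.00 : 87.36 : 21.70

23.37 : 100.00 : 87.36 : 21.70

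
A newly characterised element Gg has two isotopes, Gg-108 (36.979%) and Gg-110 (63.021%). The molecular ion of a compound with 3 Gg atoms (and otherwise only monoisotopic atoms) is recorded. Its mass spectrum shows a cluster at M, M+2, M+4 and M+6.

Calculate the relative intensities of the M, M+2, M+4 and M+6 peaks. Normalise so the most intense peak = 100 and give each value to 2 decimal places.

Each Gg atom is independently Gg-108 (p = 0.36979) or Gg-110 (q = 0.63021); the cluster is the binomial expansion (p + q)^3.
P(M) = 0.36979^3 = 0.050567
P(M+2) = 3 × 0.36979^2 × 0.63021^1 = 0.258534
P(M+4) = 3 × 0.36979^1 × 0.63021^2 = 0.440603
P(M+6) = 0.63021^3 = 0.250297
The M+4 peak is largest (0.440603); scaling to 100 gives 11.48 : 58.68 : 100.00 : 56.81.

11.48 : 58.68 : 100.00 : 56.81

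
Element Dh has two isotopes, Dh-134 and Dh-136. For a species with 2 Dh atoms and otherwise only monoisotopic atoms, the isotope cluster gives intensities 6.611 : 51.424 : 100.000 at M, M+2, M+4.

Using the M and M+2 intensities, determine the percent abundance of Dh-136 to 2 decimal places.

Let p = fractional abundance of Dh-134. I(M+2)/I(M) = [C(2,1)·p^1·(1−p)] / p^2 = 2·(1−p)/p = 51.424/6.611 = 7.7786
(1−p)/p = 7.7786/2 = 3.8893  ⇒  p = 1/(1 + 3.8893) = 0.2045
Dh-134: 20.45%, Dh-136: 79.55%.

79.55%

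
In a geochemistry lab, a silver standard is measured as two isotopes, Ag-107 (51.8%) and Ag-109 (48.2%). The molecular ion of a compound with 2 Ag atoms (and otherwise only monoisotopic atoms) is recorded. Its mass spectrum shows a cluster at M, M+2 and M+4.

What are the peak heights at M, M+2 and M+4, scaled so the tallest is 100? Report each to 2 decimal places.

Each Ag atom is independently Ag-107 (p = 0.518) or Ag-109 (q = 0.482); the cluster is the binomial expansion (p + q)^2.
P(M) = 0.518^2 = 0.268324
P(M+2) = 2 × 0.518^1 × 0.482^1 = 0.499352
P(M+4) = 0.482^2 = 0.232324
The M+2 peak is largest (0.499352); scaling to 100 gives 53.73 : 100.00 : 46.53.

53.73 : 100.00 : 46.53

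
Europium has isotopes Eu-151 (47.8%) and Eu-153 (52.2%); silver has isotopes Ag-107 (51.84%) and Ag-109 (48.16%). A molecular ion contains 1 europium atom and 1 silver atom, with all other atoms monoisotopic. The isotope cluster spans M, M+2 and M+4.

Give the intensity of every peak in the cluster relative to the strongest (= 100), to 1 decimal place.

49.5 : 100.0 : 50.2

Europium pattern (n=1): 0.4780 : 0.5220
Silver pattern (n=1): 0.5184 : 0.4816
Convolve the two distributions (both contribute in 2-u steps):
  M: 0.4780×0.5184 = 0.247795
  M+2: 0.4780×0.4816 + 0.5220×0.5184 = 0.500810
  M+4: 0.5220×0.4816 = 0.251395
Scale to base peak (0.500810) = 100: 49.5 : 100.0 : 50.2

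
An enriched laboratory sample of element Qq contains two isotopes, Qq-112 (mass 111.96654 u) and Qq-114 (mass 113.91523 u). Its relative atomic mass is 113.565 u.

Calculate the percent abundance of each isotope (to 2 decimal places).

Qq-112: 17.97%, Qq-114: 82.03%

With x = fraction of Qq-112 (so Qq-114 is 1 − x):
111.96654·x + 113.91523·(1 − x) = 113.565
(111.96654 − 113.91523)·x = 113.565 − 113.91523
x = -0.35023 / -1.94869 = 0.17973 → 17.97% Qq-112, 82.03% Qq-114.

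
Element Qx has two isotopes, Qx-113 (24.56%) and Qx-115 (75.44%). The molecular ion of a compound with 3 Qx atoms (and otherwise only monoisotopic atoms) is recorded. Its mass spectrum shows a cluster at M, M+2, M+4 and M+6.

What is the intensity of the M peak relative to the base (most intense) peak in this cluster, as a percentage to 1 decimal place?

Term probabilities: M 0.0148, M+2 0.1365, M+4 0.4193, M+6 0.4293. Base peak = M+6.
P(M+6) = C(3,3) × 0.2456^0 × 0.7544^3 = 1 × 1.0000 × 0.42934365 = 0.429344 (base)
P(M) = C(3,0) × 0.2456^3 × 0.7544^0 = 1 × 0.01481443 × 1.0000 = 0.014814
Relative intensity = 0.014814 / 0.429344 × 100 = 3.5

3.5%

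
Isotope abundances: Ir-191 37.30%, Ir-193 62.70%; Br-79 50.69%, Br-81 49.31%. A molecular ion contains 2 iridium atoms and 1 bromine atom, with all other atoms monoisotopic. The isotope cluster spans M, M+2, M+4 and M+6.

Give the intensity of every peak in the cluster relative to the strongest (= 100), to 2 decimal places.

16.40 : 71.11 : 100.00 : 45.09

Iridium pattern (n=2): 0.139129 : 0.467742 : 0.393129
Bromine pattern (n=1): 0.5069 : 0.4931
Convolve the two distributions (both contribute in 2-u steps):
  M: 0.139129×0.5069 = 0.070524
  M+2: 0.139129×0.4931 + 0.467742×0.5069 = 0.305703
  M+4: 0.467742×0.4931 + 0.393129×0.5069 = 0.429921
  M+6: 0.393129×0.4931 = 0.193852
Scale to base peak (0.429921) = 100: 16.40 : 71.11 : 100.00 : 45.09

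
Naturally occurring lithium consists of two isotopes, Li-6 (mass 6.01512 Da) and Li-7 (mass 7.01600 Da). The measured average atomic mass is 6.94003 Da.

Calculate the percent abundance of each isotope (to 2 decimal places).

With x = fraction of Li-6 (so Li-7 is 1 − x):
6.01512·x + 7.01600·(1 − x) = 6.94003
(6.01512 − 7.01600)·x = 6.94003 − 7.01600
x = -0.07597 / -1.00088 = 0.07590 → 7.59% Li-6, 92.41% Li-7.

Li-6: 7.59%, Li-7: 92.41%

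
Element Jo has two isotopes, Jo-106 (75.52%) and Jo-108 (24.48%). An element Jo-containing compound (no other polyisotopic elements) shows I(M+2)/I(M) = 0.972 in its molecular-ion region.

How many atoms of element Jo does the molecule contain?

For n independent Jo atoms, I(M+2)/I(M) = n · (abundance Jo-108) / (abundance Jo-106) = n · 0.2448/0.7552.
n = 0.972 × 0.7552/0.2448 = 3.00 ≈ 3

3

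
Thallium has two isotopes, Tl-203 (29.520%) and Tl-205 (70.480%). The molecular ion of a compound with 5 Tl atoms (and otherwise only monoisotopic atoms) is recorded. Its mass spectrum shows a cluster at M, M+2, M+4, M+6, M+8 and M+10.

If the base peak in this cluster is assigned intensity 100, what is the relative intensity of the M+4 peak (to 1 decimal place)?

35.1

Term probabilities: M 0.0022, M+2 0.0268, M+4 0.1278, M+6 0.3051, M+8 0.3642, M+10 0.1739. Base peak = M+8.
P(M+8) = C(5,4) × 0.29520^1 × 0.70480^4 = 5 × 0.2952 × 0.24675365 = 0.364208 (base)
P(M+4) = C(5,2) × 0.29520^3 × 0.70480^2 = 10 × 0.02572463 × 0.49674304 = 0.127785
Relative intensity = 0.127785 / 0.364208 × 100 = 35.1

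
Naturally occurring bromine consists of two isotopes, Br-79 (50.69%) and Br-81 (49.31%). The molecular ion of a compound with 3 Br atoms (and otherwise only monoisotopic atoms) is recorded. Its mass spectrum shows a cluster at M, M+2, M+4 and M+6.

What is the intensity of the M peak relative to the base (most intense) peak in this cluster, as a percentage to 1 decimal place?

Term probabilities: M 0.1302, M+2 0.3801, M+4 0.3698, M+6 0.1199. Base peak = M+2.
P(M+2) = C(3,1) × 0.5069^2 × 0.4931^1 = 3 × 0.25694761 × 0.4931 = 0.380103 (base)
P(M) = C(3,0) × 0.5069^3 × 0.4931^0 = 1 × 0.13024674 × 1.0000 = 0.130247
Relative intensity = 0.130247 / 0.380103 × 100 = 34.3

34.3%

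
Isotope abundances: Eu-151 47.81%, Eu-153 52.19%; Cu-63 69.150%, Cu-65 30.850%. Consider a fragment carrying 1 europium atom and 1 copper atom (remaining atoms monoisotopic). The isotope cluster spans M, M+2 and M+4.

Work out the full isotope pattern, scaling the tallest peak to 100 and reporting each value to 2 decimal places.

Europium pattern (n=1): 0.4781 : 0.5219
Copper pattern (n=1): 0.6915 : 0.3085
Convolve the two distributions (both contribute in 2-u steps):
  M: 0.4781×0.6915 = 0.330606
  M+2: 0.4781×0.3085 + 0.5219×0.6915 = 0.508388
  M+4: 0.5219×0.3085 = 0.161006
Scale to base peak (0.508388) = 100: 65.03 : 100.00 : 31.67

65.03 : 100.00 : 31.67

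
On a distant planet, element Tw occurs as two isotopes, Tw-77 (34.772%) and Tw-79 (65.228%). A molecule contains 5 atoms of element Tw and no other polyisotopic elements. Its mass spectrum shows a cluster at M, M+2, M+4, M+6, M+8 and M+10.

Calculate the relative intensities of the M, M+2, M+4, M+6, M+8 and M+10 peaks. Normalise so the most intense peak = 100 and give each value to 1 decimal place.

Expanding (0.34772 + 0.65228)^5:
P(M) = 0.34772^5 = 0.005083
P(M+2) = 5 × 0.34772^4 × 0.65228^1 = 0.047679
P(M+4) = 10 × 0.34772^3 × 0.65228^2 = 0.178878
P(M+6) = 10 × 0.34772^2 × 0.65228^3 = 0.335553
P(M+8) = 5 × 0.34772^1 × 0.65228^4 = 0.314728
P(M+10) = 0.65228^5 = 0.118078
The M+6 peak is largest (0.335553); scaling to 100 gives 1.5 : 14.2 : 53.3 : 100.0 : 93.8 : 35.2.

1.5 : 14.2 : 53.3 : 100.0 : 93.8 : 35.2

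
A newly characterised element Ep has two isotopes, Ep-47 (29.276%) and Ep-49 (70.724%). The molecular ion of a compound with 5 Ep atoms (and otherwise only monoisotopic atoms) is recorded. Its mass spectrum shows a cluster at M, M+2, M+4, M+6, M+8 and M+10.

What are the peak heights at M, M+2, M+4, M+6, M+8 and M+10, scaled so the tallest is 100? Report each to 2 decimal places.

0.59 : 7.09 : 34.27 : 82.79 : 100.00 : 48.32

Each Ep atom is independently Ep-47 (p = 0.29276) or Ep-49 (q = 0.70724); the cluster is the binomial expansion (p + q)^5.
P(M) = 0.29276^5 = 0.002151
P(M+2) = 5 × 0.29276^4 × 0.70724^1 = 0.025977
P(M+4) = 10 × 0.29276^3 × 0.70724^2 = 0.125507
P(M+6) = 10 × 0.29276^2 × 0.70724^3 = 0.303196
P(M+8) = 5 × 0.29276^1 × 0.70724^4 = 0.366226
P(M+10) = 0.70724^5 = 0.176943
The M+8 peak is largest (0.366226); scaling to 100 gives 0.59 : 7.09 : 34.27 : 82.79 : 100.00 : 48.32.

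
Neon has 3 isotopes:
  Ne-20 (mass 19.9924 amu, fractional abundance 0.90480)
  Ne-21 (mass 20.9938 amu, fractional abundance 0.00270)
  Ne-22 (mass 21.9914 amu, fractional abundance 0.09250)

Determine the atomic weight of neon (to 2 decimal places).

The abundance-weighted mean is 0.90480 × 19.9924 + 0.00270 × 20.9938 + 0.09250 × 21.9914
= 18.08912 + 0.05668 + 2.03420 = 20.18000 amu

20.18 amu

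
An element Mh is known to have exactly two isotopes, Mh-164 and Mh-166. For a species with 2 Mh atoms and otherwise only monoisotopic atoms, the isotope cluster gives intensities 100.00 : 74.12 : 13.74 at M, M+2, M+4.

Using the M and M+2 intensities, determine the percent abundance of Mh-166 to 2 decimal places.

Write p for the Mh-164 fraction. I(M+2)/I(M) = [C(2,1)·p^1·(1−p)] / p^2 = 2·(1−p)/p = 74.12/100.00 = 0.7412
(1−p)/p = 0.7412/2 = 0.3706  ⇒  p = 1/(1 + 0.3706) = 0.7296
Mh-164: 72.96%, Mh-166: 27.04%.

27.04%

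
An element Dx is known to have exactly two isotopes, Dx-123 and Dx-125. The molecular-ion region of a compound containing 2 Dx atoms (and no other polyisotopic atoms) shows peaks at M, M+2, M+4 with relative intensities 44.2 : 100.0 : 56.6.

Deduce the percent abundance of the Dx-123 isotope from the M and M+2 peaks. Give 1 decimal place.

46.9%

Write p for the Dx-123 fraction. I(M+2)/I(M) = [C(2,1)·p^1·(1−p)] / p^2 = 2·(1−p)/p = 100.0/44.2 = 2.2624
(1−p)/p = 2.2624/2 = 1.1312  ⇒  p = 1/(1 + 1.1312) = 0.4692
Dx-123: 46.9%, Dx-125: 53.1%.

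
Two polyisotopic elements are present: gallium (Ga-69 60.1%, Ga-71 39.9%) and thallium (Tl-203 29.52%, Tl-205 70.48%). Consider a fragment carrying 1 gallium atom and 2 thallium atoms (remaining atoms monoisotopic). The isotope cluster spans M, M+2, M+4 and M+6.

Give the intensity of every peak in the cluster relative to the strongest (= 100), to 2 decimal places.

Gallium pattern (n=1): 0.6010 : 0.3990
Thallium pattern (n=2): 0.08714304 : 0.41611392 : 0.49674304
Convolve the two distributions (both contribute in 2-u steps):
  M: 0.6010×0.08714304 = 0.052373
  M+2: 0.6010×0.41611392 + 0.3990×0.08714304 = 0.284855
  M+4: 0.6010×0.49674304 + 0.3990×0.41611392 = 0.464572
  M+6: 0.3990×0.49674304 = 0.198200
Scale to base peak (0.464572) = 100: 11.27 : 61.32 : 100.00 : 42.66

11.27 : 61.32 : 100.00 : 42.66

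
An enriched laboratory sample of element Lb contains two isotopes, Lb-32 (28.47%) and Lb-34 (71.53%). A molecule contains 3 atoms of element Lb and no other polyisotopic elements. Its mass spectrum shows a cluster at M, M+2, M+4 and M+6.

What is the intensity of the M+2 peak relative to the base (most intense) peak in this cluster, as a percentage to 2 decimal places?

Binomial terms of (0.2847 + 0.7153)^3: M 0.0231, M+2 0.1739, M+4 0.4370, M+6 0.3660 → M+4 is the base peak.
P(M+4) = C(3,2) × 0.2847^1 × 0.7153^2 = 3 × 0.2847 × 0.51165409 = 0.437004 (base)
P(M+2) = C(3,1) × 0.2847^2 × 0.7153^1 = 3 × 0.08105409 × 0.7153 = 0.173934
Relative intensity = 0.173934 / 0.437004 × 100 = 39.80

39.80%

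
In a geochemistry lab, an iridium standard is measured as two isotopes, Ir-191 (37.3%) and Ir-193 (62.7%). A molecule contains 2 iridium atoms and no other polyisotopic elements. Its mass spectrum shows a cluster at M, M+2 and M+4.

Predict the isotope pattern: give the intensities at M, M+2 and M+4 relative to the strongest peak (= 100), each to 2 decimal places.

Each Ir atom is independently Ir-191 (p = 0.373) or Ir-193 (q = 0.627); the cluster is the binomial expansion (p + q)^2.
P(M) = 0.373^2 = 0.139129
P(M+2) = 2 × 0.373^1 × 0.627^1 = 0.467742
P(M+4) = 0.627^2 = 0.393129
The M+2 peak is largest (0.467742); scaling to 100 gives 29.74 : 100.00 : 84.05.

29.74 : 100.00 : 84.05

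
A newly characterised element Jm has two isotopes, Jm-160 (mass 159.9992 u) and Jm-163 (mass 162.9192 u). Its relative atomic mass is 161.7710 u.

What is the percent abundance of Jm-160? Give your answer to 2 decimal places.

With x = fraction of Jm-160 (so Jm-163 is 1 − x):
159.9992·x + 162.9192·(1 − x) = 161.7710
(159.9992 − 162.9192)·x = 161.7710 − 162.9192
x = -1.1482 / -2.9200 = 0.39322 → 39.32% Jm-160, 60.68% Jm-163.

39.32%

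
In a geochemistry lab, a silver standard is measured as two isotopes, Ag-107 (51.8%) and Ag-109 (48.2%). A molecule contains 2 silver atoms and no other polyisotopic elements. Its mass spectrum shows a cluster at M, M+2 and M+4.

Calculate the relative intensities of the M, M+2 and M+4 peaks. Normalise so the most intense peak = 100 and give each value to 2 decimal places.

53.73 : 100.00 : 46.53

Each Ag atom is independently Ag-107 (p = 0.518) or Ag-109 (q = 0.482); the cluster is the binomial expansion (p + q)^2.
P(M) = 0.518^2 = 0.268324
P(M+2) = 2 × 0.518^1 × 0.482^1 = 0.499352
P(M+4) = 0.482^2 = 0.232324
The M+2 peak is largest (0.499352); scaling to 100 gives 53.73 : 100.00 : 46.53.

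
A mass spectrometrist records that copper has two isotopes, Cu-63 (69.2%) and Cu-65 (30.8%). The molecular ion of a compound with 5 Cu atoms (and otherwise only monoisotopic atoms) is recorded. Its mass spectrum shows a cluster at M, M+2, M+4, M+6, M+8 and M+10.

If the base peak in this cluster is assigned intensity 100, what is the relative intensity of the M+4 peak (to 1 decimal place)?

Binomial terms of (0.692 + 0.308)^5: M 0.1587, M+2 0.3531, M+4 0.3144, M+6 0.1399, M+8 0.0311, M+10 0.0028 → M+2 is the base peak.
P(M+2) = C(5,1) × 0.692^4 × 0.308^1 = 5 × 0.22931073 × 0.3080 = 0.353139 (base)
P(M+4) = C(5,2) × 0.692^3 × 0.308^2 = 10 × 0.33137389 × 0.094864 = 0.314355
Relative intensity = 0.314355 / 0.353139 × 100 = 89.0

89.0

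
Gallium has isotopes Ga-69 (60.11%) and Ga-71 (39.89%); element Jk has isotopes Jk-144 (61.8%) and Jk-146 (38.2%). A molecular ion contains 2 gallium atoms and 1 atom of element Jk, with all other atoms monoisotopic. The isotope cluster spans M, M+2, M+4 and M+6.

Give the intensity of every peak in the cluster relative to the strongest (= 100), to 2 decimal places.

Gallium pattern (n=2): 0.36132121 : 0.47955758 : 0.15912121
Element Jk pattern (n=1): 0.6180 : 0.3820
Convolve the two distributions (both contribute in 2-u steps):
  M: 0.36132121×0.6180 = 0.223297
  M+2: 0.36132121×0.3820 + 0.47955758×0.6180 = 0.434391
  M+4: 0.47955758×0.3820 + 0.15912121×0.6180 = 0.281528
  M+6: 0.15912121×0.3820 = 0.060784
Scale to base peak (0.434391) = 100: 51.40 : 100.00 : 64.81 : 13.99

51.40 : 100.00 : 64.81 : 13.99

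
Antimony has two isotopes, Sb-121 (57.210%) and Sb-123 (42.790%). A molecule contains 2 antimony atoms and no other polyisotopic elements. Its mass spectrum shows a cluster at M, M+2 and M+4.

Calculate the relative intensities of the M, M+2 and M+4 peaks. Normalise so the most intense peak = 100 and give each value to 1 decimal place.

Each Sb atom is independently Sb-121 (p = 0.57210) or Sb-123 (q = 0.42790); the cluster is the binomial expansion (p + q)^2.
P(M) = 0.57210^2 = 0.327298
P(M+2) = 2 × 0.57210^1 × 0.42790^1 = 0.489603
P(M+4) = 0.42790^2 = 0.183098
The M+2 peak is largest (0.489603); scaling to 100 gives 66.8 : 100.0 : 37.4.

66.8 : 100.0 : 37.4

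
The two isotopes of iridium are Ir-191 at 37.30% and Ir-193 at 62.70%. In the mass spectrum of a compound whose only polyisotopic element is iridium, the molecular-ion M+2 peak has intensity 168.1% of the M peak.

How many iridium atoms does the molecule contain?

For n independent Ir atoms, I(M+2)/I(M) = n · (abundance Ir-193) / (abundance Ir-191) = n · 0.6270/0.3730.
n = 1.681 × 0.3730/0.6270 = 1.00 ≈ 1

1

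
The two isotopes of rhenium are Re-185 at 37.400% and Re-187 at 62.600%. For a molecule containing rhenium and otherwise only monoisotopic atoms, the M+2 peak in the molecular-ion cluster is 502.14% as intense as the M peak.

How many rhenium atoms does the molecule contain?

For n independent Re atoms, I(M+2)/I(M) = n · (abundance Re-187) / (abundance Re-185) = n · 0.62600/0.37400.
n = 5.0214 × 0.37400/0.62600 = 3.00 ≈ 3

3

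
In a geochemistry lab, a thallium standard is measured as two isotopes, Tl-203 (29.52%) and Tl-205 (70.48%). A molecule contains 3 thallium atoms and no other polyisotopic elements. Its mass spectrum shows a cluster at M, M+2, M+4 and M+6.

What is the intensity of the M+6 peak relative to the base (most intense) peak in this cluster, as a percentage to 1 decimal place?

(0.2952 + 0.7048)^3 gives M 0.0257, M+2 0.1843, M+4 0.4399, M+6 0.3501; the largest is M+4.
P(M+4) = C(3,2) × 0.2952^1 × 0.7048^2 = 3 × 0.2952 × 0.49674304 = 0.439916 (base)
P(M+6) = C(3,3) × 0.2952^0 × 0.7048^3 = 1 × 1.0000 × 0.35010449 = 0.350104
Relative intensity = 0.350104 / 0.439916 × 100 = 79.6

79.6%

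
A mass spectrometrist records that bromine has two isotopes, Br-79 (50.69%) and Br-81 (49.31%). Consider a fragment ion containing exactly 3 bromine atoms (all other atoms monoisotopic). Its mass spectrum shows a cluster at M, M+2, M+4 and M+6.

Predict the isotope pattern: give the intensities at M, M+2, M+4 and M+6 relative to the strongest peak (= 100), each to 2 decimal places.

34.27 : 100.00 : 97.28 : 31.54

The 3 Br atoms are independent, so intensities follow the terms of (0.5069 + 0.4931)^3.
P(M) = 0.5069^3 = 0.130247
P(M+2) = 3 × 0.5069^2 × 0.4931^1 = 0.380103
P(M+4) = 3 × 0.5069^1 × 0.4931^2 = 0.369755
P(M+6) = 0.4931^3 = 0.119896
The M+2 peak is largest (0.380103); scaling to 100 gives 34.27 : 100.00 : 97.28 : 31.54.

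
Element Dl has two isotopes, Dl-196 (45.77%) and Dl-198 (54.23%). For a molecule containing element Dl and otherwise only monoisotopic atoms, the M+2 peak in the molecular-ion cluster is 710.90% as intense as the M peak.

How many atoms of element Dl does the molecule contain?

6

The M+2/M ratio from n Dl atoms is n · q/p = n · 0.5423/0.4577.
n = 7.1090 × 0.4577/0.5423 = 6.00 ≈ 6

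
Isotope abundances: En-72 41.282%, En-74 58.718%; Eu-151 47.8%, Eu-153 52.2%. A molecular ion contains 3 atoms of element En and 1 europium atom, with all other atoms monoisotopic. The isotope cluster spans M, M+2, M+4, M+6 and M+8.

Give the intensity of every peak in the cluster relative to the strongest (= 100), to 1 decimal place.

Element En pattern (n=3): 0.07035293 : 0.30020227 : 0.42699668 : 0.20244813
Europium pattern (n=1): 0.4780 : 0.5220
Convolve the two distributions (both contribute in 2-u steps):
  M: 0.07035293×0.4780 = 0.033629
  M+2: 0.07035293×0.5220 + 0.30020227×0.4780 = 0.180221
  M+4: 0.30020227×0.5220 + 0.42699668×0.4780 = 0.360810
  M+6: 0.42699668×0.5220 + 0.20244813×0.4780 = 0.319662
  M+8: 0.20244813×0.5220 = 0.105678
Scale to base peak (0.360810) = 100: 9.3 : 49.9 : 100.0 : 88.6 : 29.3

9.3 : 49.9 : 100.0 : 88.6 : 29.3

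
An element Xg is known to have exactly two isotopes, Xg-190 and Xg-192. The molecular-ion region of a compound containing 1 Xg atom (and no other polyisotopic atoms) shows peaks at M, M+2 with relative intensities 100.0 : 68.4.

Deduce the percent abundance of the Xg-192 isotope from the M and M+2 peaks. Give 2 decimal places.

40.62%

Write p for the Xg-190 fraction. I(M+2)/I(M) = [C(1,1)·p^0·(1−p)] / p^1 = 1·(1−p)/p = 68.4/100.0 = 0.6840
(1−p)/p = 0.6840/1 = 0.6840  ⇒  p = 1/(1 + 0.6840) = 0.5938
Xg-190: 59.38%, Xg-192: 40.62%.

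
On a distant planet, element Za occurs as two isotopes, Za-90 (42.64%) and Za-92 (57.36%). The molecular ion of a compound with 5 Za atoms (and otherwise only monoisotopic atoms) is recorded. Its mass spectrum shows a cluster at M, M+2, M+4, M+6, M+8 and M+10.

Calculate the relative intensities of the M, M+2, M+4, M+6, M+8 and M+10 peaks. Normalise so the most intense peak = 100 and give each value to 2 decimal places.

4.11 : 27.63 : 74.34 : 100.00 : 67.26 : 18.10

Expanding (0.4264 + 0.5736)^5:
P(M) = 0.4264^5 = 0.014096
P(M+2) = 5 × 0.4264^4 × 0.5736^1 = 0.094809
P(M+4) = 10 × 0.4264^3 × 0.5736^2 = 0.255076
P(M+6) = 10 × 0.4264^2 × 0.5736^3 = 0.343132
P(M+8) = 5 × 0.4264^1 × 0.5736^4 = 0.230794
P(M+10) = 0.5736^5 = 0.062093
The M+6 peak is largest (0.343132); scaling to 100 gives 4.11 : 27.63 : 74.34 : 100.00 : 67.26 : 18.10.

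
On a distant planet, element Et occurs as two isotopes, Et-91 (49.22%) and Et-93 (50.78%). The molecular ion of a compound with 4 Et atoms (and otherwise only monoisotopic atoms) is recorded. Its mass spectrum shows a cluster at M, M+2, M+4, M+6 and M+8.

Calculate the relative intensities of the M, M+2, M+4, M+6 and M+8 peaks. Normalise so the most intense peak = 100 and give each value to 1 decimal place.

The 4 Et atoms are independent, so intensities follow the terms of (0.4922 + 0.5078)^4.
P(M) = 0.4922^4 = 0.058690
P(M+2) = 4 × 0.4922^3 × 0.5078^1 = 0.242202
P(M+4) = 6 × 0.4922^2 × 0.5078^2 = 0.374818
P(M+6) = 4 × 0.4922^1 × 0.5078^3 = 0.257798
P(M+8) = 0.5078^4 = 0.066492
The M+4 peak is largest (0.374818); scaling to 100 gives 15.7 : 64.6 : 100.0 : 68.8 : 17.7.

15.7 : 64.6 : 100.0 : 68.8 : 17.7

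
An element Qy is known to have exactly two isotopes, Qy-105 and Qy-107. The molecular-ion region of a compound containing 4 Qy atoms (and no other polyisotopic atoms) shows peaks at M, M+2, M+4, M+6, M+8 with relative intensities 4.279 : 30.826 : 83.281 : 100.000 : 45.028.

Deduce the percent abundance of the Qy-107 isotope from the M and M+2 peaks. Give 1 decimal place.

If p is the fraction of Qy that is Qy-105, then I(M+2)/I(M) = [C(4,1)·p^3·(1−p)] / p^4 = 4·(1−p)/p = 30.826/4.279 = 7.2040
(1−p)/p = 7.2040/4 = 1.8010  ⇒  p = 1/(1 + 1.8010) = 0.3570
Qy-105: 35.7%, Qy-107: 64.3%.

64.3%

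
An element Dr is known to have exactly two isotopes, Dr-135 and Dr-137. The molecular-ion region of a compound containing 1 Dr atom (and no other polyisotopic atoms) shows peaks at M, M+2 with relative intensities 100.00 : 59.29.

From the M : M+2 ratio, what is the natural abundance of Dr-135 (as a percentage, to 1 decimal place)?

62.8%

Let p = fractional abundance of Dr-135. I(M+2)/I(M) = [C(1,1)·p^0·(1−p)] / p^1 = 1·(1−p)/p = 59.29/100.00 = 0.5929
(1−p)/p = 0.5929/1 = 0.5929  ⇒  p = 1/(1 + 0.5929) = 0.6278
Dr-135: 62.8%, Dr-137: 37.2%.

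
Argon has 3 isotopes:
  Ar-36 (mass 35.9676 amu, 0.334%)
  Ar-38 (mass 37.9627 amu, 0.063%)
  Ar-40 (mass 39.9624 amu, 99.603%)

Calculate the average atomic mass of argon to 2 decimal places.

The abundance-weighted mean is 0.00334 × 35.9676 + 0.00063 × 37.9627 + 0.99603 × 39.9624
= 0.12013 + 0.02392 + 39.80375 = 39.94780 amu

39.95 amu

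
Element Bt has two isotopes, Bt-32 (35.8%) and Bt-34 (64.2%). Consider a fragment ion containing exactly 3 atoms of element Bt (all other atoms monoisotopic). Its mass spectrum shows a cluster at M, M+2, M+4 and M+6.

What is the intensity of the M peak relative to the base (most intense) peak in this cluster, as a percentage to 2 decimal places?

Term probabilities: M 0.0459, M+2 0.2468, M+4 0.4427, M+6 0.2646. Base peak = M+4.
P(M+4) = C(3,2) × 0.358^1 × 0.642^2 = 3 × 0.3580 × 0.412164 = 0.442664 (base)
P(M) = C(3,0) × 0.358^3 × 0.642^0 = 1 × 0.04588271 × 1.0000 = 0.045883
Relative intensity = 0.045883 / 0.442664 × 100 = 10.37

10.37%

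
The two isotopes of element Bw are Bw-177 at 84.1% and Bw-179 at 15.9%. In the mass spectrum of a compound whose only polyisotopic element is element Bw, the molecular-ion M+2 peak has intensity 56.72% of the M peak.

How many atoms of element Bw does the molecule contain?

3

The M+2/M ratio from n Bw atoms is n · q/p = n · 0.159/0.841.
n = 0.5672 × 0.841/0.159 = 3.00 ≈ 3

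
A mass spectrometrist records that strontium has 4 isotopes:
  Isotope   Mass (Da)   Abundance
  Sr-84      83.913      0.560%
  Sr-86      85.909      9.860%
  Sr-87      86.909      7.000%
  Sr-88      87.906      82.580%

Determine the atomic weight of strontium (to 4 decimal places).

87.6169 Da

Ar = Σ fᵢ·mᵢ = 0.00560 × 83.913 + 0.09860 × 85.909 + 0.07000 × 86.909 + 0.82580 × 87.906
= 0.46991 + 8.47063 + 6.08363 + 72.59277 = 87.61694 Da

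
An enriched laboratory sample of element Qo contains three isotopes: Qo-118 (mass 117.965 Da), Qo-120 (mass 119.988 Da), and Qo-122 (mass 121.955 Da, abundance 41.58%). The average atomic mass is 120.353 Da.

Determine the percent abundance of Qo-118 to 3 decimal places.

Let x and y be the fractions of Qo-118 and Qo-120. Then x + y = 1 − 0.4158 = 0.5842 and 117.965x + 119.988y = 120.353 − 0.4158×121.955 = 69.644111.
Substituting: 117.965x + 119.988(0.5842 − x) = 69.644111
(117.965 − 119.988)x = -0.4528786  ⇒  x = 0.22386, y = 0.36034
Qo-118: 22.386%, Qo-120: 36.034%.

22.386%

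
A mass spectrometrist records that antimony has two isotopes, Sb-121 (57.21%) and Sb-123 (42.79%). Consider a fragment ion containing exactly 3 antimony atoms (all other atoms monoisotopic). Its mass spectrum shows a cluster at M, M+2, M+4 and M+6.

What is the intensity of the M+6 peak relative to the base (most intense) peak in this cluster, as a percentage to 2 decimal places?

Term probabilities: M 0.1872, M+2 0.4202, M+4 0.3143, M+6 0.0783. Base peak = M+2.
P(M+2) = C(3,1) × 0.5721^2 × 0.4279^1 = 3 × 0.32729841 × 0.4279 = 0.420153 (base)
P(M+6) = C(3,3) × 0.5721^0 × 0.4279^3 = 1 × 1.0000 × 0.07834781 = 0.078348
Relative intensity = 0.078348 / 0.420153 × 100 = 18.65

18.65%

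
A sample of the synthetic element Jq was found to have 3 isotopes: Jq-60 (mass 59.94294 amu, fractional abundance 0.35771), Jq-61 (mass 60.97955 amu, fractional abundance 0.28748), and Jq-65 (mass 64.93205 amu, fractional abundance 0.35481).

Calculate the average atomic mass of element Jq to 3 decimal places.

62.011 amu

The abundance-weighted mean is 0.35771 × 59.94294 + 0.28748 × 60.97955 + 0.35481 × 64.93205
= 21.442189 + 17.530401 + 23.038541 = 62.011131 amu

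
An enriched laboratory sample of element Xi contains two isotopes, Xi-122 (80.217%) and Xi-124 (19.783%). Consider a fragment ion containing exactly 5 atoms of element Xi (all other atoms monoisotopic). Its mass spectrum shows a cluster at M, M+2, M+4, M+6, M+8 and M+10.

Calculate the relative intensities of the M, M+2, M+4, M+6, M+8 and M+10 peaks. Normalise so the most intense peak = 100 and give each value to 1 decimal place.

The 5 Xi atoms are independent, so intensities follow the terms of (0.80217 + 0.19783)^5.
P(M) = 0.80217^5 = 0.332148
P(M+2) = 5 × 0.80217^4 × 0.19783^1 = 0.409570
P(M+4) = 10 × 0.80217^3 × 0.19783^2 = 0.202015
P(M+6) = 10 × 0.80217^2 × 0.19783^3 = 0.049821
P(M+8) = 5 × 0.80217^1 × 0.19783^4 = 0.006143
P(M+10) = 0.19783^5 = 0.000303
The M+2 peak is largest (0.409570); scaling to 100 gives 81.1 : 100.0 : 49.3 : 12.2 : 1.5 : 0.1.

81.1 : 100.0 : 49.3 : 12.2 : 1.5 : 0.1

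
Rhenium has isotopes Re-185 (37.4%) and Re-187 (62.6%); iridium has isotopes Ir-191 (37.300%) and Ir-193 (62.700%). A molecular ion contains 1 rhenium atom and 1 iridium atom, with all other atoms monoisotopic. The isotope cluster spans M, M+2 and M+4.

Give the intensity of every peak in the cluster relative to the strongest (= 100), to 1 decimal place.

29.8 : 100.0 : 83.9

Rhenium pattern (n=1): 0.3740 : 0.6260
Iridium pattern (n=1): 0.3730 : 0.6270
Convolve the two distributions (both contribute in 2-u steps):
  M: 0.3740×0.3730 = 0.139502
  M+2: 0.3740×0.6270 + 0.6260×0.3730 = 0.467996
  M+4: 0.6260×0.6270 = 0.392502
Scale to base peak (0.467996) = 100: 29.8 : 100.0 : 83.9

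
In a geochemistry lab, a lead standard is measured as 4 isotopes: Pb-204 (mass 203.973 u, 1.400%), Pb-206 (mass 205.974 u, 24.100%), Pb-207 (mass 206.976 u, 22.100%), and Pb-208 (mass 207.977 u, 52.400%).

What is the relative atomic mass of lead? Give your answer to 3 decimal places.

207.217 u

Average mass = Σ (abundance × isotope mass) = 0.01400 × 203.973 + 0.24100 × 205.974 + 0.22100 × 206.976 + 0.52400 × 207.977
= 2.8556 + 49.6397 + 45.7417 + 108.9799 = 207.2169 u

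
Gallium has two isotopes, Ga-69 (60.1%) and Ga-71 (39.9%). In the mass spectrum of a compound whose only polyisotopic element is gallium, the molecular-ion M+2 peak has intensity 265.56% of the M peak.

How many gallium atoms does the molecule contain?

4

The M+2/M ratio from n Ga atoms is n · q/p = n · 0.399/0.601.
n = 2.6556 × 0.601/0.399 = 4.00 ≈ 4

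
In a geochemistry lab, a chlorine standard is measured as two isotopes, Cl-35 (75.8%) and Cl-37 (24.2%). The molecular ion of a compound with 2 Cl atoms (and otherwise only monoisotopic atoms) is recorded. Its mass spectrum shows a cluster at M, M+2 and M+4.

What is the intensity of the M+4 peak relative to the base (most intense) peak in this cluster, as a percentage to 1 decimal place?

10.2%

Binomial terms of (0.758 + 0.242)^2: M 0.5746, M+2 0.3669, M+4 0.0586 → M is the base peak.
P(M) = C(2,0) × 0.758^2 × 0.242^0 = 1 × 0.574564 × 1.0000 = 0.574564 (base)
P(M+4) = C(2,2) × 0.758^0 × 0.242^2 = 1 × 1.0000 × 0.058564 = 0.058564
Relative intensity = 0.058564 / 0.574564 × 100 = 10.2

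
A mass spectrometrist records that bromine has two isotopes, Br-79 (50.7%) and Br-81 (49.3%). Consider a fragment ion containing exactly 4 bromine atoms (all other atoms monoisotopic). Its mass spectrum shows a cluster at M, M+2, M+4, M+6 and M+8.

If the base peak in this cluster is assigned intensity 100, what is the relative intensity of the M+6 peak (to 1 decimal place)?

Term probabilities: M 0.0661, M+2 0.2570, M+4 0.3749, M+6 0.2430, M+8 0.0591. Base peak = M+4.
P(M+4) = C(4,2) × 0.507^2 × 0.493^2 = 6 × 0.257049 × 0.243049 = 0.374853 (base)
P(M+6) = C(4,3) × 0.507^1 × 0.493^3 = 4 × 0.5070 × 0.11982316 = 0.243001
Relative intensity = 0.243001 / 0.374853 × 100 = 64.8

64.8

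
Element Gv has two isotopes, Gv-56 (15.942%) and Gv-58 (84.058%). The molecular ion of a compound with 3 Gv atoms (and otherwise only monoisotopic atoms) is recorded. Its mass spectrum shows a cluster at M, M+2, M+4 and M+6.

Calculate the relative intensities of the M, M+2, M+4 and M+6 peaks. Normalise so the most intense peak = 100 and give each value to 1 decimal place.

0.7 : 10.8 : 56.9 : 100.0

Expanding (0.15942 + 0.84058)^3:
P(M) = 0.15942^3 = 0.004052
P(M+2) = 3 × 0.15942^2 × 0.84058^1 = 0.064089
P(M+4) = 3 × 0.15942^1 × 0.84058^2 = 0.337926
P(M+6) = 0.84058^3 = 0.593933
The M+6 peak is largest (0.593933); scaling to 100 gives 0.7 : 10.8 : 56.9 : 100.0.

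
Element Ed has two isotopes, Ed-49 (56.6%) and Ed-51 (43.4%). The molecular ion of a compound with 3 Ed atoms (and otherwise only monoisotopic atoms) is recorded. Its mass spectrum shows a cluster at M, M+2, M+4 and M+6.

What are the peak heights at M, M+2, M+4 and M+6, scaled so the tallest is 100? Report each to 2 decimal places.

43.47 : 100.00 : 76.68 : 19.60

Expanding (0.566 + 0.434)^3:
P(M) = 0.566^3 = 0.181321
P(M+2) = 3 × 0.566^2 × 0.434^1 = 0.417104
P(M+4) = 3 × 0.566^1 × 0.434^2 = 0.319828
P(M+6) = 0.434^3 = 0.081747
The M+2 peak is largest (0.417104); scaling to 100 gives 43.47 : 100.00 : 76.68 : 19.60.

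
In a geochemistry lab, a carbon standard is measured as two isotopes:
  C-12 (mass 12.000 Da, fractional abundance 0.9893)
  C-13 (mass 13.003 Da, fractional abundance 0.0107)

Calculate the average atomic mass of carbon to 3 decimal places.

Ar = Σ fᵢ·mᵢ = 0.9893 × 12.000 + 0.0107 × 13.003
= 11.8716 + 0.1391 = 12.0107 Da

12.011 Da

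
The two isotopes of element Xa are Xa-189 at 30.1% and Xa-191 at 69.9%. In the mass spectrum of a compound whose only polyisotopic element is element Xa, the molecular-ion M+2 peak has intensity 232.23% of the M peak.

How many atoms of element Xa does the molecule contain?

1

For n independent Xa atoms, I(M+2)/I(M) = n · (abundance Xa-191) / (abundance Xa-189) = n · 0.699/0.301.
n = 2.3223 × 0.301/0.699 = 1.00 ≈ 1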